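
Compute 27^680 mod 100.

Square-and-reduce mod 100: 27^1≡27, 27^2≡29, 27^4≡41, 27^8≡81, 27^16≡61, 27^32≡21, 27^64≡41, 27^128≡81, 27^256≡61, 27^512≡21.
Since 680 = 8 + 32 + 128 + 512 in binary, 27^680 ≡ 81·21·81·21 ≡ 1 (mod 100).

1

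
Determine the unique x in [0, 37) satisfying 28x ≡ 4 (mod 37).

The inverse of 28 mod 37 is 4 (since 28·4 = 112 ≡ 1).
Multiplying both sides by 4: x ≡ 4·4 = 16 ≡ 16 (mod 37).

16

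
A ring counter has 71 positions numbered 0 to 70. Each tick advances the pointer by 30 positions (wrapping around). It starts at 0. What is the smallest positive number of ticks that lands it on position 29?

27

30⁻¹ ≡ 45 (mod 71) because 30·45 = 1350 = 19·71 + 1.
So x ≡ 45·29 = 1305 ≡ 27 (mod 71).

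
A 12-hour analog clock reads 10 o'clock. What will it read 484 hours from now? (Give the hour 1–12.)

484 − 40·12 = 4, so 484 ≡ 4 (mod 12).
10 + 4 → 2 on a 12-hour dial.

2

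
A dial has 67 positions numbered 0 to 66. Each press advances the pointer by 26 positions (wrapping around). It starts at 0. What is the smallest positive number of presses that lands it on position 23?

55

The inverse of 26 mod 67 is 49 (since 26·49 = 1274 ≡ 1).
So x ≡ 49·23 = 1127 ≡ 55 (mod 67).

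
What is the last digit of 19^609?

9

The units digit of 19^n cycles with period 2: 9, 1, …
609 leaves remainder 1 on division by 2, so 19^609 ends in 9.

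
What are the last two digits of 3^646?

29

Square-and-reduce mod 100: 3^1≡3, 3^2≡9, 3^4≡81, 3^8≡61, 3^16≡21, 3^32≡41, 3^64≡81, 3^128≡61, 3^256≡21, 3^512≡41.
Since 646 = 2 + 4 + 128 + 512 in binary, 3^646 ≡ 9·81·61·41 ≡ 29 (mod 100).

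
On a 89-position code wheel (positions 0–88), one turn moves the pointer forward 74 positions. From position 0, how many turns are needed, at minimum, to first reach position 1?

83

89 = 1·74 + 15
74 = 4·15 + 14
15 = 1·14 + 1
14 = 14·1 + 0
Back-substituting gives 74·83 ≡ 1 (mod 89).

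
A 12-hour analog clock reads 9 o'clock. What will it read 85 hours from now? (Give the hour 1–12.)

10

85 − 7·12 = 1, so 85 ≡ 1 (mod 12).
9 + 1 → 10 on a 12-hour dial.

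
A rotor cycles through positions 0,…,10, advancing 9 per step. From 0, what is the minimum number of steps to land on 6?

8

9⁻¹ ≡ 5 (mod 11) because 9·5 = 45 = 4·11 + 1.
Multiplying both sides by 5: x ≡ 5·6 = 30 ≡ 8 (mod 11).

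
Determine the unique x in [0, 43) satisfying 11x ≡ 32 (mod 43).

11⁻¹ ≡ 4 (mod 43) because 11·4 = 44 = 1·43 + 1.
Multiplying both sides by 4: x ≡ 4·32 = 128 ≡ 42 (mod 43).

42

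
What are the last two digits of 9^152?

By repeated squaring mod 100: 9^1≡9, 9^2≡81, 9^4≡61, 9^8≡21, 9^16≡41, 9^32≡81, 9^64≡61, 9^128≡21.
Since 152 = 8 + 16 + 128 in binary, 9^152 ≡ 21·41·21 ≡ 81 (mod 100).

81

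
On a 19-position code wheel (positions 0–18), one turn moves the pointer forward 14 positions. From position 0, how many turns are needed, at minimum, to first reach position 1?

15

14·15 = 210 = 11·19 + 1, so 14⁻¹ ≡ 15 (mod 19).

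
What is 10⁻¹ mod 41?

10·37 = 370 = 9·41 + 1, so 10⁻¹ ≡ 37 (mod 41).

37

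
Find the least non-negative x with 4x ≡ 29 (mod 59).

4⁻¹ ≡ 15 (mod 59) because 4·15 = 60 = 1·59 + 1.
Multiplying both sides by 15: x ≡ 15·29 = 435 ≡ 22 (mod 59).
Check: 4·22 = 88 = 1·59 + 29.

22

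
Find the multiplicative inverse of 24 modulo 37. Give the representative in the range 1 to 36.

24·17 = 408 = 11·37 + 1, so 24⁻¹ ≡ 17 (mod 37).

17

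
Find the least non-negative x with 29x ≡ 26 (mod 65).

39

The inverse of 29 mod 65 is 9 (since 29·9 = 261 ≡ 1).
So x ≡ 9·26 = 234 ≡ 39 (mod 65).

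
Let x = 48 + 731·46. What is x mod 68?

731·46 = 33626.
33626 − 494·68 = 34, so 33626 ≡ 34 (mod 68).
(48 + 34) mod 68 = 14.

14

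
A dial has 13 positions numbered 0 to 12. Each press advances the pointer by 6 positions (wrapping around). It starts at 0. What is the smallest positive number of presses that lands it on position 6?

6⁻¹ ≡ 11 (mod 13) because 6·11 = 66 = 5·13 + 1.
Multiplying both sides by 11: x ≡ 11·6 = 66 ≡ 1 (mod 13).

1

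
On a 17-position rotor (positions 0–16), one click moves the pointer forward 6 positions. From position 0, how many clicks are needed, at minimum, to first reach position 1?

17 = 2·6 + 5
6 = 1·5 + 1
5 = 5·1 + 0
Back-substituting gives 6·3 ≡ 1 (mod 17).

3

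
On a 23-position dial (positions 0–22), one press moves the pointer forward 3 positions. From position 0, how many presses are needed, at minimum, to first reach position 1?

8

23 = 7·3 + 2
3 = 1·2 + 1
2 = 2·1 + 0
Back-substituting gives 3·8 ≡ 1 (mod 23).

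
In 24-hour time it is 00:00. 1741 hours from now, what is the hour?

1741 mod 24 = 13 (since 72·24 = 1728).
(0 + 13) mod 24 = 13.

13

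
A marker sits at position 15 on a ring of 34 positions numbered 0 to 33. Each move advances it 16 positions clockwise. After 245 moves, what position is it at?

25

245·16 = 3920.
Dividing 3920 by 34 gives quotient 115 and remainder 10.
(15 + 10) mod 34 = 25.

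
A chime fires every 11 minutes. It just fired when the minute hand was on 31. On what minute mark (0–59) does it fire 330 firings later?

1

330·11 = 3630.
3630 mod 60 = 30 (since 60·60 = 3600).
(31 + 30) mod 60 = 1.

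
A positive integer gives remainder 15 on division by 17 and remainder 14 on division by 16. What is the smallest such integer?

270

x ≡ 14 (mod 16) gives x ∈ {14, 30, 46, 62, 78, 94, 110, 126, …}.
The first of these with x mod 17 = 15 is 270.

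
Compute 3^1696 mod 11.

By repeated squaring mod 11: 3^1≡3, 3^2≡9, 3^4≡4, 3^8≡5, 3^16≡3, 3^32≡9, 3^64≡4, 3^128≡5, 3^256≡3, 3^512≡9, 3^1024≡4.
1696 = 32 + 128 + 512 + 1024, so 3^1696 ≡ 9·5·9·4 ≡ 3 (mod 11).

3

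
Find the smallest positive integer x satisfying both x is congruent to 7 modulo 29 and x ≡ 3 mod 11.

36

x ≡ 3 (mod 11) gives x ∈ {3, 14, 25, 36}.
The first of these with x mod 29 = 7 is 36.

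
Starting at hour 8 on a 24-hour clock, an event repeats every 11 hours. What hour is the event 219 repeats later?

17

219·11 = 2409.
2409 − 100·24 = 9, so 2409 ≡ 9 (mod 24).
(8 + 9) mod 24 = 17.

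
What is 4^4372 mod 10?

The units digit of 4^n cycles with period 2: 4, 6, …
4372 mod 2 = 0, so the last digit matches 4^2 = 6.

6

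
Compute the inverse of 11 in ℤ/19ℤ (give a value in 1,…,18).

19 = 1·11 + 8
11 = 1·8 + 3
8 = 2·3 + 2
3 = 1·2 + 1
2 = 2·1 + 0
Back-substituting gives 11·7 ≡ 1 (mod 19).

7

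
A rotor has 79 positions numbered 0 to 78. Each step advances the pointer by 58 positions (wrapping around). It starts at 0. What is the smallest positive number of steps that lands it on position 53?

The inverse of 58 mod 79 is 15 (since 58·15 = 870 ≡ 1).
So x ≡ 15·53 = 795 ≡ 5 (mod 79).
Check: 58·5 = 290 = 3·79 + 53.

5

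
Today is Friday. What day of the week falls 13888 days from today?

Friday

Dividing 13888 by 7 gives quotient 1984 and remainder 0.
Friday + 0 days → Friday.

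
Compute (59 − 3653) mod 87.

3653 − 41·87 = 86, so 3653 ≡ 86 (mod 87).
(59 − 86) mod 87 = 60.

60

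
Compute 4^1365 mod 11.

Square-and-reduce mod 11: 4^1≡4, 4^2≡5, 4^4≡3, 4^8≡9, 4^16≡4, 4^32≡5, 4^64≡3, 4^128≡9, 4^256≡4, 4^512≡5, 4^1024≡3.
Since 1365 = 1 + 4 + 16 + 64 + 256 + 1024 in binary, 4^1365 ≡ 4·3·4·3·4·3 ≡ 1 (mod 11).

1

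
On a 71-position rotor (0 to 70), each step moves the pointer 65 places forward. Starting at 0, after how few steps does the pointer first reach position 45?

28

65⁻¹ ≡ 59 (mod 71) because 65·59 = 3835 = 54·71 + 1.
So x ≡ 59·45 = 2655 ≡ 28 (mod 71).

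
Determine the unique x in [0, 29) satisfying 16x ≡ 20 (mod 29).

The inverse of 16 mod 29 is 20 (since 16·20 = 320 ≡ 1).
Multiplying both sides by 20: x ≡ 20·20 = 400 ≡ 23 (mod 29).

23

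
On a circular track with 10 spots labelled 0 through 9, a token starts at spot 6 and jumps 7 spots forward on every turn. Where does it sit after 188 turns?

188·7 = 1316.
1316 mod 10 = 6 (since 131·10 = 1310).
(6 + 6) mod 10 = 2.

2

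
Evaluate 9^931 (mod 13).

Square-and-reduce mod 13: 9^1≡9, 9^2≡3, 9^4≡9, 9^8≡3, 9^16≡9, 9^32≡3, 9^64≡9, 9^128≡3, 9^256≡9, 9^512≡3.
931 = 1 + 2 + 32 + 128 + 256 + 512, so 9^931 ≡ 9·3·3·3·9·3 ≡ 9 (mod 13).

9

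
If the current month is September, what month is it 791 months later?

August

791 = 65·12 + 11, so 791 mod 12 = 11.
September + 11 months → August.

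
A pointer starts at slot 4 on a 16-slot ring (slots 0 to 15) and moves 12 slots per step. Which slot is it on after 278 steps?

278·12 = 3336.
Dividing 3336 by 16 gives quotient 208 and remainder 8.
(4 + 8) mod 16 = 12.

12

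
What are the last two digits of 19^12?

By repeated squaring mod 100: 19^1≡19, 19^2≡61, 19^4≡21, 19^8≡41.
Since 12 = 4 + 8 in binary, 19^12 ≡ 21·41 ≡ 61 (mod 100).

61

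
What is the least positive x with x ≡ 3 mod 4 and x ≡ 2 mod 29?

Since 29·1 ≡ 1 (mod 4), take x = 2 + 29·((3−2)·1 mod 4) = 2 + 29·1 = 31.
Check: 31 mod 4 = 3, 31 mod 29 = 2.

31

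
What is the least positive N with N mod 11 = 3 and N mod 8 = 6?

Since 8·7 ≡ 1 (mod 11), take x = 6 + 8·((3−6)·7 mod 11) = 6 + 8·1 = 14.
Check: 14 mod 11 = 3, 14 mod 8 = 6.

14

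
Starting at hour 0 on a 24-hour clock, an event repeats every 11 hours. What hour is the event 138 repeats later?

6

138·11 = 1518.
1518 − 63·24 = 6, so 1518 ≡ 6 (mod 24).
(0 + 6) mod 24 = 6.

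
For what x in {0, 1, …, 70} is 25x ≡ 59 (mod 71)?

62

25⁻¹ ≡ 54 (mod 71) because 25·54 = 1350 = 19·71 + 1.
Multiplying both sides by 54: x ≡ 54·59 = 3186 ≡ 62 (mod 71).
Check: 25·62 = 1550 = 21·71 + 59.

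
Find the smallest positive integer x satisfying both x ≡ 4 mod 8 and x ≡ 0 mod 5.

x ≡ 0 (mod 5) gives x ∈ {0, 5, 10, 15, 20}.
The first of these with x mod 8 = 4 is 20.

20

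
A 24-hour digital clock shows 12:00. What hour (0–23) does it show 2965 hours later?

1

2965 = 123·24 + 13, so 2965 mod 24 = 13.
(12 + 13) mod 24 = 1.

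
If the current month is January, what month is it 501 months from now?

501 = 41·12 + 9, so 501 mod 12 = 9.
January + 9 months → October.

October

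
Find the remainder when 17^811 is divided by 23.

Square-and-reduce mod 23: 17^1≡17, 17^2≡13, 17^4≡8, 17^8≡18, 17^16≡2, 17^32≡4, 17^64≡16, 17^128≡3, 17^256≡9, 17^512≡12.
811 = 1 + 2 + 8 + 32 + 256 + 512, so 17^811 ≡ 17·13·18·4·9·12 ≡ 5 (mod 23).

5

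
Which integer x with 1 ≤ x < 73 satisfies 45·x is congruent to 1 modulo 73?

45·13 = 585 = 8·73 + 1, so 45⁻¹ ≡ 13 (mod 73).

13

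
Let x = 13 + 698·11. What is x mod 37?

32

698·11 = 7678.
Dividing 7678 by 37 gives quotient 207 and remainder 19.
(13 + 19) mod 37 = 32.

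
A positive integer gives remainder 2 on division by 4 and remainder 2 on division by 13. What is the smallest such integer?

x ≡ 2 (mod 4) gives x ∈ {2}.
The first of these with x mod 13 = 2 is 2.

2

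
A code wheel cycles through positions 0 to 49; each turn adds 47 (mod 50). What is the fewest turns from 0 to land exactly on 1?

33

47·33 = 1551 = 31·50 + 1, so 47⁻¹ ≡ 33 (mod 50).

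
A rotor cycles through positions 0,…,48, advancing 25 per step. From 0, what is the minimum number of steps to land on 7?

14

The inverse of 25 mod 49 is 2 (since 25·2 = 50 ≡ 1).
So x ≡ 2·7 = 14 ≡ 14 (mod 49).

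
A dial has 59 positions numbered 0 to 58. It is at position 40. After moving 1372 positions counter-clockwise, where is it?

25

1372 mod 59 = 15 (since 23·59 = 1357).
(40 − 15) mod 59 = 25.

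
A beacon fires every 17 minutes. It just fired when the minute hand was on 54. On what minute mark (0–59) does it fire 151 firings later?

41

151·17 = 2567.
2567 mod 60 = 47 (since 42·60 = 2520).
(54 + 47) mod 60 = 41.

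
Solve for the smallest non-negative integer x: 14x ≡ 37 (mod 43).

The inverse of 14 mod 43 is 40 (since 14·40 = 560 ≡ 1).
Multiplying both sides by 40: x ≡ 40·37 = 1480 ≡ 18 (mod 43).

18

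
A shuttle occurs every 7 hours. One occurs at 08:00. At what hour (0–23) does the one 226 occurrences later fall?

226·7 = 1582.
1582 = 65·24 + 22, so 1582 mod 24 = 22.
(8 + 22) mod 24 = 6.

6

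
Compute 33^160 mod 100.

1

Square-and-reduce mod 100: 33^1≡33, 33^2≡89, 33^4≡21, 33^8≡41, 33^16≡81, 33^32≡61, 33^64≡21, 33^128≡41.
Since 160 = 32 + 128 in binary, 33^160 ≡ 61·41 ≡ 1 (mod 100).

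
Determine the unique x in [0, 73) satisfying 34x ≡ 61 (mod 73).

The inverse of 34 mod 73 is 58 (since 34·58 = 1972 ≡ 1).
Multiplying both sides by 58: x ≡ 58·61 = 3538 ≡ 34 (mod 73).

34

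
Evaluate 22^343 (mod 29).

28

Square-and-reduce mod 29: 22^1≡22, 22^2≡20, 22^4≡23, 22^8≡7, 22^16≡20, 22^32≡23, 22^64≡7, 22^128≡20, 22^256≡23.
343 = 1 + 2 + 4 + 16 + 64 + 256, so 22^343 ≡ 22·20·23·20·7·23 ≡ 28 (mod 29).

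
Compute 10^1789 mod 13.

Square-and-reduce mod 13: 10^1≡10, 10^2≡9, 10^4≡3, 10^8≡9, 10^16≡3, 10^32≡9, 10^64≡3, 10^128≡9, 10^256≡3, 10^512≡9, 10^1024≡3.
Since 1789 = 1 + 4 + 8 + 16 + 32 + 64 + 128 + 512 + 1024 in binary, 10^1789 ≡ 10·3·9·3·9·3·9·9·3 ≡ 10 (mod 13).

10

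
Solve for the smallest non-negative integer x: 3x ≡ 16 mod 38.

18

The inverse of 3 mod 38 is 13 (since 3·13 = 39 ≡ 1).
Multiplying both sides by 13: x ≡ 13·16 = 208 ≡ 18 (mod 38).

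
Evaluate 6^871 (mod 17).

By repeated squaring mod 17: 6^1≡6, 6^2≡2, 6^4≡4, 6^8≡16, 6^16≡1, 6^32≡1, 6^64≡1, 6^128≡1, 6^256≡1, 6^512≡1.
Since 871 = 1 + 2 + 4 + 32 + 64 + 256 + 512 in binary, 6^871 ≡ 6·2·4·1·1·1·1 ≡ 14 (mod 17).

14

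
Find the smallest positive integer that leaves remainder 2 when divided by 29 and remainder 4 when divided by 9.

31

x ≡ 4 (mod 9) gives x ∈ {4, 13, 22, 31}.
The first of these with x mod 29 = 2 is 31.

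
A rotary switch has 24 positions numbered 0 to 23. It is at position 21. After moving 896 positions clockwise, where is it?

896 mod 24 = 8 (since 37·24 = 888).
(21 + 8) mod 24 = 5.

5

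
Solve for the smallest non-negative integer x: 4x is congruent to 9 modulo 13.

The inverse of 4 mod 13 is 10 (since 4·10 = 40 ≡ 1).
Multiplying both sides by 10: x ≡ 10·9 = 90 ≡ 12 (mod 13).

12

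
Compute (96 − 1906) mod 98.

52

1906 = 19·98 + 44, so 1906 mod 98 = 44.
(96 − 44) mod 98 = 52.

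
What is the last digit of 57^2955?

Last digits of 7^n: 7, 9, 3, 1 (period 4).
2955 leaves remainder 3 on division by 4, so 57^2955 ends in 3.

3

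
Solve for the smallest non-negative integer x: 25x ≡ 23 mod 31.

The inverse of 25 mod 31 is 5 (since 25·5 = 125 ≡ 1).
Multiplying both sides by 5: x ≡ 5·23 = 115 ≡ 22 (mod 31).

22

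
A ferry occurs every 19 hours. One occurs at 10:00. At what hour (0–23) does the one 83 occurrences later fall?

83·19 = 1577.
1577 − 65·24 = 17, so 1577 ≡ 17 (mod 24).
(10 + 17) mod 24 = 3.

3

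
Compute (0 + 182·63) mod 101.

182·63 = 11466.
11466 = 113·101 + 53, so 11466 mod 101 = 53.
(0 + 53) mod 101 = 53.

53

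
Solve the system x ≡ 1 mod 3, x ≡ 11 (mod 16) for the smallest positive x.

43

x ≡ 1 (mod 3) gives x ∈ {1, 4, 7, 10, 13, 16, 19, 22, …}.
The first of these with x mod 16 = 11 is 43.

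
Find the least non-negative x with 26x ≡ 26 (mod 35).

1

The inverse of 26 mod 35 is 31 (since 26·31 = 806 ≡ 1).
Multiplying both sides by 31: x ≡ 31·26 = 806 ≡ 1 (mod 35).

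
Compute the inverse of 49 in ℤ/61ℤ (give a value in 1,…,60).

5

49·5 = 245 = 4·61 + 1, so 49⁻¹ ≡ 5 (mod 61).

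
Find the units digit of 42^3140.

The units digit of 42^n cycles with period 4: 2, 4, 8, 6, …
3140 leaves remainder 0 on division by 4, so 42^3140 ends in 6.

6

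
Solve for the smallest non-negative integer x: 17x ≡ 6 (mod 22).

12

17⁻¹ ≡ 13 (mod 22) because 17·13 = 221 = 10·22 + 1.
So x ≡ 13·6 = 78 ≡ 12 (mod 22).
Check: 17·12 = 204 = 9·22 + 6.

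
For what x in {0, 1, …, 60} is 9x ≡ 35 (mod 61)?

The inverse of 9 mod 61 is 34 (since 9·34 = 306 ≡ 1).
So x ≡ 34·35 = 1190 ≡ 31 (mod 61).
Check: 9·31 = 279 = 4·61 + 35.

31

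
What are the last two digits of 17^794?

29

Square-and-reduce mod 100: 17^1≡17, 17^2≡89, 17^4≡21, 17^8≡41, 17^16≡81, 17^32≡61, 17^64≡21, 17^128≡41, 17^256≡81, 17^512≡61.
Since 794 = 2 + 8 + 16 + 256 + 512 in binary, 17^794 ≡ 89·41·81·81·61 ≡ 29 (mod 100).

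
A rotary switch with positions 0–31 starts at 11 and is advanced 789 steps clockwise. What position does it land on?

0

789 mod 32 = 21 (since 24·32 = 768).
(11 + 21) mod 32 = 0.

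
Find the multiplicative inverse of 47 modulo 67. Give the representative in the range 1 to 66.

47·10 = 470 = 7·67 + 1, so 47⁻¹ ≡ 10 (mod 67).

10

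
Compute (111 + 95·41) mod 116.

95·41 = 3895.
Dividing 3895 by 116 gives quotient 33 and remainder 67.
(111 + 67) mod 116 = 62.

62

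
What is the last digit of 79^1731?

9

Last digits of 9^n: 9, 1 (period 2).
1731 mod 2 = 1, so the last digit matches 9^1 = 9.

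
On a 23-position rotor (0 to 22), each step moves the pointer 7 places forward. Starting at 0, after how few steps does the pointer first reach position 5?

4

The inverse of 7 mod 23 is 10 (since 7·10 = 70 ≡ 1).
Multiplying both sides by 10: x ≡ 10·5 = 50 ≡ 4 (mod 23).
Check: 7·4 = 28 = 1·23 + 5.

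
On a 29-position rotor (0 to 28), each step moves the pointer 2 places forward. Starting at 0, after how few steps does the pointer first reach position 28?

The inverse of 2 mod 29 is 15 (since 2·15 = 30 ≡ 1).
Multiplying both sides by 15: x ≡ 15·28 = 420 ≡ 14 (mod 29).

14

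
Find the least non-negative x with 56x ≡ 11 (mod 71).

56⁻¹ ≡ 52 (mod 71) because 56·52 = 2912 = 41·71 + 1.
So x ≡ 52·11 = 572 ≡ 4 (mod 71).

4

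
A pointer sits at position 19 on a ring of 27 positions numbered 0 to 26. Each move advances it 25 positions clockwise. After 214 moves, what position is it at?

214·25 = 5350.
5350 − 198·27 = 4, so 5350 ≡ 4 (mod 27).
(19 + 4) mod 27 = 23.

23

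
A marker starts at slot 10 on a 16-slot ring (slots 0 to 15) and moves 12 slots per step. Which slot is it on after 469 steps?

6

469·12 = 5628.
Dividing 5628 by 16 gives quotient 351 and remainder 12.
(10 + 12) mod 16 = 6.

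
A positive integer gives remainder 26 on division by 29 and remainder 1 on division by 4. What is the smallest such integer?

113

x ≡ 1 (mod 4) gives x ∈ {1, 5, 9, 13, 17, 21, 25, 29, …}.
The first of these with x mod 29 = 26 is 113.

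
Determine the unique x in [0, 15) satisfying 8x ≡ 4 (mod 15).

The inverse of 8 mod 15 is 2 (since 8·2 = 16 ≡ 1).
Multiplying both sides by 2: x ≡ 2·4 = 8 ≡ 8 (mod 15).
Check: 8·8 = 64 = 4·15 + 4.

8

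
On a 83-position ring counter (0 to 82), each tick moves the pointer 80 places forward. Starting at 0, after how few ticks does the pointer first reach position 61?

The inverse of 80 mod 83 is 55 (since 80·55 = 4400 ≡ 1).
So x ≡ 55·61 = 3355 ≡ 35 (mod 83).

35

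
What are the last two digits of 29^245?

By repeated squaring mod 100: 29^1≡29, 29^2≡41, 29^4≡81, 29^8≡61, 29^16≡21, 29^32≡41, 29^64≡81, 29^128≡61.
245 = 1 + 4 + 16 + 32 + 64 + 128, so 29^245 ≡ 29·81·21·41·81·61 ≡ 49 (mod 100).

49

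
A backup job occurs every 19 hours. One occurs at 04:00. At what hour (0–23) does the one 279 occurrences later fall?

279·19 = 5301.
5301 − 220·24 = 21, so 5301 ≡ 21 (mod 24).
(4 + 21) mod 24 = 1.

1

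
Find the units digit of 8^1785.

Powers of 8 mod 10 repeat with period 4: 8, 4, 2, 6.
1785 mod 4 = 1, so the last digit matches 8^1 = 8.

8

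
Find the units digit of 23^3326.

9

Last digits of 3^n: 3, 9, 7, 1 (period 4).
3326 leaves remainder 2 on division by 4, so 23^3326 ends in 9.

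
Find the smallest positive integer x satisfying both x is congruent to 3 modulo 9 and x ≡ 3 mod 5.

x ≡ 3 (mod 5) gives x ∈ {3}.
The first of these with x mod 9 = 3 is 3.

3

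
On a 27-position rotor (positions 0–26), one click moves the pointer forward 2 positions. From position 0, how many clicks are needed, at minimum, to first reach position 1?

14

2·14 = 28 = 1·27 + 1, so 2⁻¹ ≡ 14 (mod 27).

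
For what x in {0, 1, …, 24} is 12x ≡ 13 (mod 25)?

24

12⁻¹ ≡ 23 (mod 25) because 12·23 = 276 = 11·25 + 1.
So x ≡ 23·13 = 299 ≡ 24 (mod 25).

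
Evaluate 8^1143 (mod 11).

By repeated squaring mod 11: 8^1≡8, 8^2≡9, 8^4≡4, 8^8≡5, 8^16≡3, 8^32≡9, 8^64≡4, 8^128≡5, 8^256≡3, 8^512≡9, 8^1024≡4.
Since 1143 = 1 + 2 + 4 + 16 + 32 + 64 + 1024 in binary, 8^1143 ≡ 8·9·4·3·9·4·4 ≡ 6 (mod 11).

6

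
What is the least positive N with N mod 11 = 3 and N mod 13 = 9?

Since 13·6 ≡ 1 (mod 11), take x = 9 + 13·((3−9)·6 mod 11) = 9 + 13·8 = 113.
Check: 113 mod 11 = 3, 113 mod 13 = 9.

113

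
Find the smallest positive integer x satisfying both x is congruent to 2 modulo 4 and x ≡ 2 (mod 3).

2

Since 3·3 ≡ 1 (mod 4), take x = 2 + 3·((2−2)·3 mod 4) = 2 + 3·0 = 2.
Check: 2 mod 4 = 2, 2 mod 3 = 2.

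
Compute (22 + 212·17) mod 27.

8

212·17 = 3604.
3604 = 133·27 + 13, so 3604 mod 27 = 13.
(22 + 13) mod 27 = 8.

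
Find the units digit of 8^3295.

Last digits of 8^n: 8, 4, 2, 6 (period 4).
3295 leaves remainder 3 on division by 4, so 8^3295 ends in 2.

2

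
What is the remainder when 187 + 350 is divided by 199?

139

350 = 1·199 + 151, so 350 mod 199 = 151.
(187 + 151) mod 199 = 139.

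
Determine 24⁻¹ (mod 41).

12

24·12 = 288 = 7·41 + 1, so 24⁻¹ ≡ 12 (mod 41).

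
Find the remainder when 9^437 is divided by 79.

By repeated squaring mod 79: 9^1≡9, 9^2≡2, 9^4≡4, 9^8≡16, 9^16≡19, 9^32≡45, 9^64≡50, 9^128≡51, 9^256≡73.
Since 437 = 1 + 4 + 16 + 32 + 128 + 256 in binary, 9^437 ≡ 9·4·19·45·51·73 ≡ 16 (mod 79).

16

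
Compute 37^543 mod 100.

53

By repeated squaring mod 100: 37^1≡37, 37^2≡69, 37^4≡61, 37^8≡21, 37^16≡41, 37^32≡81, 37^64≡61, 37^128≡21, 37^256≡41, 37^512≡81.
543 = 1 + 2 + 4 + 8 + 16 + 512, so 37^543 ≡ 37·69·61·21·41·81 ≡ 53 (mod 100).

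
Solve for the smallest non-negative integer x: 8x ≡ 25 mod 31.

8⁻¹ ≡ 4 (mod 31) because 8·4 = 32 = 1·31 + 1.
Multiplying both sides by 4: x ≡ 4·25 = 100 ≡ 7 (mod 31).

7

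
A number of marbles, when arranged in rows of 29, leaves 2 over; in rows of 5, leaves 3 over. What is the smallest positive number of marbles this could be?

118

Since 5·6 ≡ 1 (mod 29), take x = 3 + 5·((2−3)·6 mod 29) = 3 + 5·23 = 118.
Check: 118 mod 29 = 2, 118 mod 5 = 3.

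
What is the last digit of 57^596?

1

The units digit of 57^n cycles with period 4: 7, 9, 3, 1, …
596 leaves remainder 0 on division by 4, so 57^596 ends in 1.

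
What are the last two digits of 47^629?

Successive squares of 47 mod 100: 47^1≡47, 47^2≡9, 47^4≡81, 47^8≡61, 47^16≡21, 47^32≡41, 47^64≡81, 47^128≡61, 47^256≡21, 47^512≡41.
Since 629 = 1 + 4 + 16 + 32 + 64 + 512 in binary, 47^629 ≡ 47·81·21·41·81·41 ≡ 67 (mod 100).

67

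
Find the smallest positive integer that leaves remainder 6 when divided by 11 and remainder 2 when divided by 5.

17

x ≡ 2 (mod 5) gives x ∈ {2, 7, 12, 17}.
The first of these with x mod 11 = 6 is 17.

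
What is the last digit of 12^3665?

The units digit of 12^n cycles with period 4: 2, 4, 8, 6, …
3665 leaves remainder 1 on division by 4, so 12^3665 ends in 2.

2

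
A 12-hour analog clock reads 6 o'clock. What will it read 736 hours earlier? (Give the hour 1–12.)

2

736 − 61·12 = 4, so 736 ≡ 4 (mod 12).
6 − 4 → 2 on a 12-hour dial.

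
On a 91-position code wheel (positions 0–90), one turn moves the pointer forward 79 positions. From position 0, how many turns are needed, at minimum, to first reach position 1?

53

91 = 1·79 + 12
79 = 6·12 + 7
12 = 1·7 + 5
7 = 1·5 + 2
5 = 2·2 + 1
2 = 2·1 + 0
Back-substituting gives 79·53 ≡ 1 (mod 91).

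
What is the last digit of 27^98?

The units digit of 27^n cycles with period 4: 7, 9, 3, 1, …
98 mod 4 = 2, so the last digit matches 7^2 = 9.

9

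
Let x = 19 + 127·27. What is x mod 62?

38

127·27 = 3429.
Dividing 3429 by 62 gives quotient 55 and remainder 19.
(19 + 19) mod 62 = 38.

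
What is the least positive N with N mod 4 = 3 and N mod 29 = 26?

x ≡ 3 (mod 4) gives x ∈ {3, 7, 11, 15, 19, 23, 27, 31, …}.
The first of these with x mod 29 = 26 is 55.

55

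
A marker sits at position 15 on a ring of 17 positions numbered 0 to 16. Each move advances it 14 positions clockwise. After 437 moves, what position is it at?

13

437·14 = 6118.
6118 = 359·17 + 15, so 6118 mod 17 = 15.
(15 + 15) mod 17 = 13.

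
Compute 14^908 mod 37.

By repeated squaring mod 37: 14^1≡14, 14^2≡11, 14^4≡10, 14^8≡26, 14^16≡10, 14^32≡26, 14^64≡10, 14^128≡26, 14^256≡10, 14^512≡26.
908 = 4 + 8 + 128 + 256 + 512, so 14^908 ≡ 10·26·26·10·26 ≡ 26 (mod 37).

26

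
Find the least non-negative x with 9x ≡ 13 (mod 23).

The inverse of 9 mod 23 is 18 (since 9·18 = 162 ≡ 1).
Multiplying both sides by 18: x ≡ 18·13 = 234 ≡ 4 (mod 23).
Check: 9·4 = 36 = 1·23 + 13.

4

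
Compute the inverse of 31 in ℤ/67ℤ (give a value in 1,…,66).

31·13 = 403 = 6·67 + 1, so 31⁻¹ ≡ 13 (mod 67).

13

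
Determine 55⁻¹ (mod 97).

55·30 = 1650 = 17·97 + 1, so 55⁻¹ ≡ 30 (mod 97).

30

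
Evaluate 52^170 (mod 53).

Successive squares of 52 mod 53: 52^1≡52, 52^2≡1, 52^4≡1, 52^8≡1, 52^16≡1, 52^32≡1, 52^64≡1, 52^128≡1.
170 = 2 + 8 + 32 + 128, so 52^170 ≡ 1·1·1·1 ≡ 1 (mod 53).

1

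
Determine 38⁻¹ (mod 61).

38·53 = 2014 = 33·61 + 1, so 38⁻¹ ≡ 53 (mod 61).

53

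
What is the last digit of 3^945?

3

The units digit of 3^n cycles with period 4: 3, 9, 7, 1, …
945 leaves remainder 1 on division by 4, so 3^945 ends in 3.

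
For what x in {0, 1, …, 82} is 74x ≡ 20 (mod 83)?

7

The inverse of 74 mod 83 is 46 (since 74·46 = 3404 ≡ 1).
Multiplying both sides by 46: x ≡ 46·20 = 920 ≡ 7 (mod 83).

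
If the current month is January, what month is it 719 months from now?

719 = 59·12 + 11, so 719 mod 12 = 11.
January + 11 months → December.

December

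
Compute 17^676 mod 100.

By repeated squaring mod 100: 17^1≡17, 17^2≡89, 17^4≡21, 17^8≡41, 17^16≡81, 17^32≡61, 17^64≡21, 17^128≡41, 17^256≡81, 17^512≡61.
676 = 4 + 32 + 128 + 512, so 17^676 ≡ 21·61·41·61 ≡ 81 (mod 100).

81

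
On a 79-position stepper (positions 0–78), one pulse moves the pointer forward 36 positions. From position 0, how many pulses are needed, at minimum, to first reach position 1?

36·11 = 396 = 5·79 + 1, so 36⁻¹ ≡ 11 (mod 79).

11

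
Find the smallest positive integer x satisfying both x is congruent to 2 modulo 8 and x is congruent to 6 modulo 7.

x ≡ 6 (mod 7) gives x ∈ {6, 13, 20, 27, 34}.
The first of these with x mod 8 = 2 is 34.

34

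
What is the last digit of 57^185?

Last digits of 7^n: 7, 9, 3, 1 (period 4).
185 mod 4 = 1, so the last digit matches 7^1 = 7.

7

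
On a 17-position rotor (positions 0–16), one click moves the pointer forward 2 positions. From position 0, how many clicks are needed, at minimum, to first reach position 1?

9

2·9 = 18 = 1·17 + 1, so 2⁻¹ ≡ 9 (mod 17).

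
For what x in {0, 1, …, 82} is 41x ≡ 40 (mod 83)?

3

The inverse of 41 mod 83 is 81 (since 41·81 = 3321 ≡ 1).
Multiplying both sides by 81: x ≡ 81·40 = 3240 ≡ 3 (mod 83).
Check: 41·3 = 123 = 1·83 + 40.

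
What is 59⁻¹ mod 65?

54

59·54 = 3186 = 49·65 + 1, so 59⁻¹ ≡ 54 (mod 65).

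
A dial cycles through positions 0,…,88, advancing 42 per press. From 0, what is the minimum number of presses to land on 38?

56

42⁻¹ ≡ 53 (mod 89) because 42·53 = 2226 = 25·89 + 1.
So x ≡ 53·38 = 2014 ≡ 56 (mod 89).
Check: 42·56 = 2352 = 26·89 + 38.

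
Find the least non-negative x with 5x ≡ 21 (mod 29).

5⁻¹ ≡ 6 (mod 29) because 5·6 = 30 = 1·29 + 1.
So x ≡ 6·21 = 126 ≡ 10 (mod 29).
Check: 5·10 = 50 = 1·29 + 21.

10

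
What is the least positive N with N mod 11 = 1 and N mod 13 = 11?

x ≡ 1 (mod 11) gives x ∈ {1, 12, 23, 34, 45, 56, 67, 78, …}.
The first of these with x mod 13 = 11 is 89.

89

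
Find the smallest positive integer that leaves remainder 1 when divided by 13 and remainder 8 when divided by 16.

40

Since 16·9 ≡ 1 (mod 13), take x = 8 + 16·((1−8)·9 mod 13) = 8 + 16·2 = 40.
Check: 40 mod 13 = 1, 40 mod 16 = 8.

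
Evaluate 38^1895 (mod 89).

41

Successive squares of 38 mod 89: 38^1≡38, 38^2≡20, 38^4≡44, 38^8≡67, 38^16≡39, 38^32≡8, 38^64≡64, 38^128≡2, 38^256≡4, 38^512≡16, 38^1024≡78.
Since 1895 = 1 + 2 + 4 + 32 + 64 + 256 + 512 + 1024 in binary, 38^1895 ≡ 38·20·44·8·64·4·16·78 ≡ 41 (mod 89).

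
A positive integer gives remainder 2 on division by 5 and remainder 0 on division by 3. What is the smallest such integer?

x ≡ 0 (mod 3) gives x ∈ {0, 3, 6, 9, 12}.
The first of these with x mod 5 = 2 is 12.

12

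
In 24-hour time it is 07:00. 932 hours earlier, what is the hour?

932 mod 24 = 20 (since 38·24 = 912).
(7 − 20) mod 24 = 11.

11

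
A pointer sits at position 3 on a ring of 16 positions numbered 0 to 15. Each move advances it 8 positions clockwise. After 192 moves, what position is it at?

3

192·8 = 1536.
1536 − 96·16 = 0, so 1536 ≡ 0 (mod 16).
(3 + 0) mod 16 = 3.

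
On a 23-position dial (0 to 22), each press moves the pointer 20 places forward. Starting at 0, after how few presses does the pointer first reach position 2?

7

20⁻¹ ≡ 15 (mod 23) because 20·15 = 300 = 13·23 + 1.
Multiplying both sides by 15: x ≡ 15·2 = 30 ≡ 7 (mod 23).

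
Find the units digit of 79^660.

The units digit of 79^n cycles with period 2: 9, 1, …
660 leaves remainder 0 on division by 2, so 79^660 ends in 1.

1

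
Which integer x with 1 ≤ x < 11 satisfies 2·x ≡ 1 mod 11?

2·6 = 12 = 1·11 + 1, so 2⁻¹ ≡ 6 (mod 11).

6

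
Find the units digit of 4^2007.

The units digit of 4^n cycles with period 2: 4, 6, …
2007 mod 2 = 1, so the last digit matches 4^1 = 4.

4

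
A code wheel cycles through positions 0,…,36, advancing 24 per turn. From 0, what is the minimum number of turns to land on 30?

29

24⁻¹ ≡ 17 (mod 37) because 24·17 = 408 = 11·37 + 1.
So x ≡ 17·30 = 510 ≡ 29 (mod 37).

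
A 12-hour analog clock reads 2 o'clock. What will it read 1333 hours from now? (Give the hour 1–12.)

1333 − 111·12 = 1, so 1333 ≡ 1 (mod 12).
2 + 1 → 3 on a 12-hour dial.

3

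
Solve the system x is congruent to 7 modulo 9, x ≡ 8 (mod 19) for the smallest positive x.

160

x ≡ 7 (mod 9) gives x ∈ {7, 16, 25, 34, 43, 52, 61, 70, …}.
The first of these with x mod 19 = 8 is 160.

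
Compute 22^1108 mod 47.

8

Square-and-reduce mod 47: 22^1≡22, 22^2≡14, 22^4≡8, 22^8≡17, 22^16≡7, 22^32≡2, 22^64≡4, 22^128≡16, 22^256≡21, 22^512≡18, 22^1024≡42.
Since 1108 = 4 + 16 + 64 + 1024 in binary, 22^1108 ≡ 8·7·4·42 ≡ 8 (mod 47).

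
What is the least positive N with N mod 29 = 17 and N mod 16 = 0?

Since 16·20 ≡ 1 (mod 29), take x = 0 + 16·((17−0)·20 mod 29) = 0 + 16·21 = 336.
Check: 336 mod 29 = 17, 336 mod 16 = 0.

336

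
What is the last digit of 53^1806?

9

The units digit of 53^n cycles with period 4: 3, 9, 7, 1, …
1806 leaves remainder 2 on division by 4, so 53^1806 ends in 9.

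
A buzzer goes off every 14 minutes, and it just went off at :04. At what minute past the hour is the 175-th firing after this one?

54

175·14 = 2450.
2450 mod 60 = 50 (since 40·60 = 2400).
(4 + 50) mod 60 = 54.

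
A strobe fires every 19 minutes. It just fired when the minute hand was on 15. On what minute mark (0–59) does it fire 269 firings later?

269·19 = 5111.
5111 = 85·60 + 11, so 5111 mod 60 = 11.
(15 + 11) mod 60 = 26.

26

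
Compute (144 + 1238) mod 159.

1238 = 7·159 + 125, so 1238 mod 159 = 125.
(144 + 125) mod 159 = 110.

110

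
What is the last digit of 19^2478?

Last digits of 9^n: 9, 1 (period 2).
2478 mod 2 = 0, so the last digit matches 9^2 = 1.

1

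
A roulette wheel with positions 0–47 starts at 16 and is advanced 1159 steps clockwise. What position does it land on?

Dividing 1159 by 48 gives quotient 24 and remainder 7.
(16 + 7) mod 48 = 23.

23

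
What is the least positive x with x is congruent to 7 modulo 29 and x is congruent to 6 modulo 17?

210

Since 17·12 ≡ 1 (mod 29), take x = 6 + 17·((7−6)·12 mod 29) = 6 + 17·12 = 210.
Check: 210 mod 29 = 7, 210 mod 17 = 6.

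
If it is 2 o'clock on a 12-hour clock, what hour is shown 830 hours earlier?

12

830 = 69·12 + 2, so 830 mod 12 = 2.
2 − 2 → 12 on a 12-hour dial.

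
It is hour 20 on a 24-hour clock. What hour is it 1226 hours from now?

Dividing 1226 by 24 gives quotient 51 and remainder 2.
(20 + 2) mod 24 = 22.

22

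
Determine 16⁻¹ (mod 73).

32

73 = 4·16 + 9
16 = 1·9 + 7
9 = 1·7 + 2
7 = 3·2 + 1
2 = 2·1 + 0
Back-substituting gives 16·32 ≡ 1 (mod 73).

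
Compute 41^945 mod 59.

Successive squares of 41 mod 59: 41^1≡41, 41^2≡29, 41^4≡15, 41^8≡48, 41^16≡3, 41^32≡9, 41^64≡22, 41^128≡12, 41^256≡26, 41^512≡27.
945 = 1 + 16 + 32 + 128 + 256 + 512, so 41^945 ≡ 41·3·9·12·26·27 ≡ 5 (mod 59).

5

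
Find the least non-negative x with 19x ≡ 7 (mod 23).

4

19⁻¹ ≡ 17 (mod 23) because 19·17 = 323 = 14·23 + 1.
Multiplying both sides by 17: x ≡ 17·7 = 119 ≡ 4 (mod 23).
Check: 19·4 = 76 = 3·23 + 7.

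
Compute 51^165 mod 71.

34

By repeated squaring mod 71: 51^1≡51, 51^2≡45, 51^4≡37, 51^8≡20, 51^16≡45, 51^32≡37, 51^64≡20, 51^128≡45.
165 = 1 + 4 + 32 + 128, so 51^165 ≡ 51·37·37·45 ≡ 34 (mod 71).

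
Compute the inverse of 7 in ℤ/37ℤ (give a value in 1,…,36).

16

7·16 = 112 = 3·37 + 1, so 7⁻¹ ≡ 16 (mod 37).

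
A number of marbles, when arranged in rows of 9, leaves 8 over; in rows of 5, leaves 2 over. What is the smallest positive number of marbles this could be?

x ≡ 2 (mod 5) gives x ∈ {2, 7, 12, 17}.
The first of these with x mod 9 = 8 is 17.

17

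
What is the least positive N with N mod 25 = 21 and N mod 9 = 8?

x ≡ 8 (mod 9) gives x ∈ {8, 17, 26, 35, 44, 53, 62, 71}.
The first of these with x mod 25 = 21 is 71.

71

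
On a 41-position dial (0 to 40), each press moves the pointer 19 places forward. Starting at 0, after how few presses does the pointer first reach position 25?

38

The inverse of 19 mod 41 is 13 (since 19·13 = 247 ≡ 1).
Multiplying both sides by 13: x ≡ 13·25 = 325 ≡ 38 (mod 41).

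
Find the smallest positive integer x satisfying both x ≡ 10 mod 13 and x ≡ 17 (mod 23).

x ≡ 10 (mod 13) gives x ∈ {10, 23, 36, 49, 62, 75, 88, 101, …}.
The first of these with x mod 23 = 17 is 270.

270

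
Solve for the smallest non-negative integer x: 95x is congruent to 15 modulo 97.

41

The inverse of 95 mod 97 is 48 (since 95·48 = 4560 ≡ 1).
Multiplying both sides by 48: x ≡ 48·15 = 720 ≡ 41 (mod 97).
Check: 95·41 = 3895 = 40·97 + 15.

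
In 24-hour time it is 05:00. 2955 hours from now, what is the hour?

8

Dividing 2955 by 24 gives quotient 123 and remainder 3.
(5 + 3) mod 24 = 8.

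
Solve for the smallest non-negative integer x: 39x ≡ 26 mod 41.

The inverse of 39 mod 41 is 20 (since 39·20 = 780 ≡ 1).
So x ≡ 20·26 = 520 ≡ 28 (mod 41).

28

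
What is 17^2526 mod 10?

The units digit of 17^n cycles with period 4: 7, 9, 3, 1, …
2526 leaves remainder 2 on division by 4, so 17^2526 ends in 9.

9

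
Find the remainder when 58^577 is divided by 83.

Square-and-reduce mod 83: 58^1≡58, 58^2≡44, 58^4≡27, 58^8≡65, 58^16≡75, 58^32≡64, 58^64≡29, 58^128≡11, 58^256≡38, 58^512≡33.
Since 577 = 1 + 64 + 512 in binary, 58^577 ≡ 58·29·33 ≡ 62 (mod 83).

62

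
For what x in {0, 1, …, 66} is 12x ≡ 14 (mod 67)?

57

12⁻¹ ≡ 28 (mod 67) because 12·28 = 336 = 5·67 + 1.
So x ≡ 28·14 = 392 ≡ 57 (mod 67).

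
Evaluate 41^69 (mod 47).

Successive squares of 41 mod 47: 41^1≡41, 41^2≡36, 41^4≡27, 41^8≡24, 41^16≡12, 41^32≡3, 41^64≡9.
69 = 1 + 4 + 64, so 41^69 ≡ 41·27·9 ≡ 46 (mod 47).

46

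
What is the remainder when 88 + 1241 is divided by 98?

55

Dividing 1241 by 98 gives quotient 12 and remainder 65.
(88 + 65) mod 98 = 55.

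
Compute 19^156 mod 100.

Square-and-reduce mod 100: 19^1≡19, 19^2≡61, 19^4≡21, 19^8≡41, 19^16≡81, 19^32≡61, 19^64≡21, 19^128≡41.
156 = 4 + 8 + 16 + 128, so 19^156 ≡ 21·41·81·41 ≡ 81 (mod 100).

81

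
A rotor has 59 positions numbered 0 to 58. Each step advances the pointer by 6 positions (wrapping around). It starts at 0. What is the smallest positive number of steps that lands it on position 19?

13

6⁻¹ ≡ 10 (mod 59) because 6·10 = 60 = 1·59 + 1.
Multiplying both sides by 10: x ≡ 10·19 = 190 ≡ 13 (mod 59).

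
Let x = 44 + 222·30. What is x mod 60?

222·30 = 6660.
6660 = 111·60 + 0, so 6660 mod 60 = 0.
(44 + 0) mod 60 = 44.

44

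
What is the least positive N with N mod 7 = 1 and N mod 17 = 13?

64

Since 17·5 ≡ 1 (mod 7), take x = 13 + 17·((1−13)·5 mod 7) = 13 + 17·3 = 64.
Check: 64 mod 7 = 1, 64 mod 17 = 13.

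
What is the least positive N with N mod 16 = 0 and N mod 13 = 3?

x ≡ 3 (mod 13) gives x ∈ {3, 16}.
The first of these with x mod 16 = 0 is 16.

16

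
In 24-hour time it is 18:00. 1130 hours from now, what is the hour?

1130 − 47·24 = 2, so 1130 ≡ 2 (mod 24).
(18 + 2) mod 24 = 20.

20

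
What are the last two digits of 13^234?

89

By repeated squaring mod 100: 13^1≡13, 13^2≡69, 13^4≡61, 13^8≡21, 13^16≡41, 13^32≡81, 13^64≡61, 13^128≡21.
Since 234 = 2 + 8 + 32 + 64 + 128 in binary, 13^234 ≡ 69·21·81·61·21 ≡ 89 (mod 100).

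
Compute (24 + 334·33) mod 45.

21

334·33 = 11022.
Dividing 11022 by 45 gives quotient 244 and remainder 42.
(24 + 42) mod 45 = 21.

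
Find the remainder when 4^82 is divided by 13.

Successive squares of 4 mod 13: 4^1≡4, 4^2≡3, 4^4≡9, 4^8≡3, 4^16≡9, 4^32≡3, 4^64≡9.
Since 82 = 2 + 16 + 64 in binary, 4^82 ≡ 3·9·9 ≡ 9 (mod 13).

9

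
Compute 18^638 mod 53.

Square-and-reduce mod 53: 18^1≡18, 18^2≡6, 18^4≡36, 18^8≡24, 18^16≡46, 18^32≡49, 18^64≡16, 18^128≡44, 18^256≡28, 18^512≡42.
638 = 2 + 4 + 8 + 16 + 32 + 64 + 512, so 18^638 ≡ 6·36·24·46·49·16·42 ≡ 43 (mod 53).

43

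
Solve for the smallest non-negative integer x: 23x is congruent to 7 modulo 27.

5

23⁻¹ ≡ 20 (mod 27) because 23·20 = 460 = 17·27 + 1.
Multiplying both sides by 20: x ≡ 20·7 = 140 ≡ 5 (mod 27).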